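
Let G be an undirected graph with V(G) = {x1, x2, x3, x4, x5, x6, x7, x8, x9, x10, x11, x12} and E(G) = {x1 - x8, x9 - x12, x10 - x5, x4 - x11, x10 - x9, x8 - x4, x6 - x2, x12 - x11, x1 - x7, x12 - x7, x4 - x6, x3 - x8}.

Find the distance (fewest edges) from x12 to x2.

4

Distance 0: x12.
Distance 1: x7, x9, x11.
Distance 2: x1, x4, x10.
Distance 3: x5, x6, x8.
Distance 4: x2, x3 — contains x2.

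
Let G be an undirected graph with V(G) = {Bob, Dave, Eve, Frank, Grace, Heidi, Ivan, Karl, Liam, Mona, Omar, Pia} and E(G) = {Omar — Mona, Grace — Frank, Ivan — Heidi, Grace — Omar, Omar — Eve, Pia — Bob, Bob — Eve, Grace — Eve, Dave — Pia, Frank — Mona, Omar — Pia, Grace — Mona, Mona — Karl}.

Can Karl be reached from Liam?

Liam has no edges, so nothing is reachable from it.

No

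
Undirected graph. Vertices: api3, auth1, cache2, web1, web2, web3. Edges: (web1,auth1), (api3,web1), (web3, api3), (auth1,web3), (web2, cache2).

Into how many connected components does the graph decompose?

From api3: component {api3, auth1, web1, web3}.
From cache2: component {cache2, web2}.
That's 2 components.

2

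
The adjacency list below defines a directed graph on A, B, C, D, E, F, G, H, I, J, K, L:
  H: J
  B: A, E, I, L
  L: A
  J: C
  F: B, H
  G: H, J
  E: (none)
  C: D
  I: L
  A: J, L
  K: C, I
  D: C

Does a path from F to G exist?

No

Explore from F.
Distance 1: reach B, H.
Distance 2: reach A, E, I, J, L.
Distance 3: reach C.
Distance 4: reach D.
The search from F is exhausted; no directed path reaches G.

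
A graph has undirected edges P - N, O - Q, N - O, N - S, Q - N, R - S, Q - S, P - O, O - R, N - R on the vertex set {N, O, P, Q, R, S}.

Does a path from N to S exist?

Yes

Explore from N.
Distance 1: reach O, P, Q, R, S.
Found S.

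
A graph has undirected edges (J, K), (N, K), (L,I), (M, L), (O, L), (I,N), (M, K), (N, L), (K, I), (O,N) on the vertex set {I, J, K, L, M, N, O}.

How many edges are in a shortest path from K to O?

2

Distance 0: K.
Distance 1: I, J, M, N.
Distance 2: L, O — contains O.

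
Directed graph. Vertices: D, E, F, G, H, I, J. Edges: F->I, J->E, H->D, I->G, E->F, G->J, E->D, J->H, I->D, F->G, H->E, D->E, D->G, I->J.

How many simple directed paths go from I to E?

9

I→D→E
I→D→G→J→E
I→D→G→J→H→E
I→G→J→E
I→G→J→H→D→E
I→G→J→H→E
I→J→E
I→J→H→D→E
I→J→H→E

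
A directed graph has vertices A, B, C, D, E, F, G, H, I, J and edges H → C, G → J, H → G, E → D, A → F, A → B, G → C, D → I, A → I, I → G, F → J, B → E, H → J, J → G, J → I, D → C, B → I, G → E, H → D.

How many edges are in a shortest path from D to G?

2

Distance 0: D.
Distance 1: C, I.
Distance 2: G — contains G.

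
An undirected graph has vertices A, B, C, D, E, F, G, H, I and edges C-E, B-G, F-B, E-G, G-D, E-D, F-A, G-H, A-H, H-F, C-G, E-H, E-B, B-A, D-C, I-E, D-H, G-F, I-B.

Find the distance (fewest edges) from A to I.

Distance 0: A.
Distance 1: B, F, H.
Distance 2: D, E, G, I — contains I.

2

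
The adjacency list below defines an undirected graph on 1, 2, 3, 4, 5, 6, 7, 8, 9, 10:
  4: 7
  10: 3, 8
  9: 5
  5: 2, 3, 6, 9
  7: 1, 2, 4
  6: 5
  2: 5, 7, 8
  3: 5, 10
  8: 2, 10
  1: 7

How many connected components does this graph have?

1

From 1: component {1, 2, 3, 4, 5, 6, 7, 8, 9, 10}.
That's 1 component.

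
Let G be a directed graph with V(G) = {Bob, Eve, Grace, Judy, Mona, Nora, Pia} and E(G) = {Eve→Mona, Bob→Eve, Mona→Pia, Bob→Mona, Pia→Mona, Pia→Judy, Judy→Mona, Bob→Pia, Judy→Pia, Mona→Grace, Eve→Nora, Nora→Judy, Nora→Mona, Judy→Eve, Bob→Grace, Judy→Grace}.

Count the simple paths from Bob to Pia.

Bob→Eve→Mona→Pia
Bob→Eve→Nora→Judy→Mona→Pia
Bob→Eve→Nora→Judy→Pia
Bob→Eve→Nora→Mona→Pia
Bob→Mona→Pia
Bob→Pia

6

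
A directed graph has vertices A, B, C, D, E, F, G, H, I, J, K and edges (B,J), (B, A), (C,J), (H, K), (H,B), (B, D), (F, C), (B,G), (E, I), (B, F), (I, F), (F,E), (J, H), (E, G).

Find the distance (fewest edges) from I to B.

Distance 0: I.
Distance 1: F.
Distance 2: C, E.
Distance 3: G, J.
Distance 4: H.
Distance 5: B, K — contains B.

5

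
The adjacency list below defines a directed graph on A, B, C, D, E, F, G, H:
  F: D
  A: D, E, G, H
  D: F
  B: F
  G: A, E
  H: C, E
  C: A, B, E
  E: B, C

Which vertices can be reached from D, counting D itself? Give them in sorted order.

D, F

Start at D.
Its neighbours: F.
Nothing further is reachable.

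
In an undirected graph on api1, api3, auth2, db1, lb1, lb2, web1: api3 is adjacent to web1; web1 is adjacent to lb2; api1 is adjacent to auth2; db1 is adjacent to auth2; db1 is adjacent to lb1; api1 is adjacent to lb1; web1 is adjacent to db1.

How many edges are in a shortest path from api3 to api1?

4

Distance 0: api3.
Distance 1: web1.
Distance 2: db1, lb2.
Distance 3: auth2, lb1.
Distance 4: api1 — contains api1.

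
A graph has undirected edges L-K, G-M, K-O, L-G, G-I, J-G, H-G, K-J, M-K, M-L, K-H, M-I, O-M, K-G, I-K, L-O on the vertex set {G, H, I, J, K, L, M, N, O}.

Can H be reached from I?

Explore from I.
Distance 1: reach G, K, M.
Distance 2: reach H, J, L, O.
Found H.

Yes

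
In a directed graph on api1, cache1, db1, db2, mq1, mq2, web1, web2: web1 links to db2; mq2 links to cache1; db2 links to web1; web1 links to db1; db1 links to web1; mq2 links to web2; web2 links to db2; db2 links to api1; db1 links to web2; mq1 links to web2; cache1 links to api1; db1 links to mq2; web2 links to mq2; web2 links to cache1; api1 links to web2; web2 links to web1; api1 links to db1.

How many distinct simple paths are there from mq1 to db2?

4

mq1→web2→cache1→api1→db1→web1→db2
mq1→web2→db2
mq1→web2→mq2→cache1→api1→db1→web1→db2
mq1→web2→web1→db2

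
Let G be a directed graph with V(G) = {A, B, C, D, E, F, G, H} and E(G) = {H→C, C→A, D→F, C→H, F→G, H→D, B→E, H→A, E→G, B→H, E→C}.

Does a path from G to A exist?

No

G has no outgoing edges, so nothing is reachable from it.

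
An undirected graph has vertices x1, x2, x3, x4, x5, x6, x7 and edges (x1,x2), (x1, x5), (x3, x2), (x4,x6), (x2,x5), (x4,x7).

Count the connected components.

2

From x1: component {x1, x2, x3, x5}.
From x4: component {x4, x6, x7}.
That's 2 components.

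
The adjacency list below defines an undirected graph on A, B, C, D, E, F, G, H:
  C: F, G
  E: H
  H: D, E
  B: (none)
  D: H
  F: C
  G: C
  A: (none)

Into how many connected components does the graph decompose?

From A: component {A}.
From B: component {B}.
From C: component {C, F, G}.
From D: component {D, E, H}.
That's 4 components.

4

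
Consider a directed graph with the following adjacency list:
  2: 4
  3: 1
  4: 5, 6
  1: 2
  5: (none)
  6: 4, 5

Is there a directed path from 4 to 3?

No

Explore from 4.
Distance 1: reach 5, 6.
The search from 4 is exhausted; no directed path reaches 3.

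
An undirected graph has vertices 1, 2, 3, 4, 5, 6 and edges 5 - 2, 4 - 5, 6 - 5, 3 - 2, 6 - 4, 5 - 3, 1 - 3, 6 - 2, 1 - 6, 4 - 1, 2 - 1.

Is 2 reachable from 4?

Yes

Explore from 4.
Distance 1: reach 1, 5, 6.
Distance 2: reach 2, 3.
Found 2.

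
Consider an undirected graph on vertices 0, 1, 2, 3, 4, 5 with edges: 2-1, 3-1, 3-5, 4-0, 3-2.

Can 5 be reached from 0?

Explore from 0.
Distance 1: reach 4.
The search is exhausted without reaching 5; it lies in a different component.

No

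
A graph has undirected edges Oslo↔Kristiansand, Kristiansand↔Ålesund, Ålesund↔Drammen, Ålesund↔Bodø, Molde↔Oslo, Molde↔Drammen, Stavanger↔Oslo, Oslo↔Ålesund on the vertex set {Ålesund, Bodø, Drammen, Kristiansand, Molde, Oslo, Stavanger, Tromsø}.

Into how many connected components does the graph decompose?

From Ålesund: component {Ålesund, Bodø, Drammen, Kristiansand, Molde, Oslo, Stavanger}.
From Tromsø: component {Tromsø}.
That's 2 components.

2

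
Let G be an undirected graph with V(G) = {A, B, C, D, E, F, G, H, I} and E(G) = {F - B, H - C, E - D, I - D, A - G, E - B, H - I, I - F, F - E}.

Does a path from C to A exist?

Explore from C.
Distance 1: reach H.
Distance 2: reach I.
Distance 3: reach D, F.
Distance 4: reach B, E.
The search is exhausted without reaching A; it lies in a different component.

No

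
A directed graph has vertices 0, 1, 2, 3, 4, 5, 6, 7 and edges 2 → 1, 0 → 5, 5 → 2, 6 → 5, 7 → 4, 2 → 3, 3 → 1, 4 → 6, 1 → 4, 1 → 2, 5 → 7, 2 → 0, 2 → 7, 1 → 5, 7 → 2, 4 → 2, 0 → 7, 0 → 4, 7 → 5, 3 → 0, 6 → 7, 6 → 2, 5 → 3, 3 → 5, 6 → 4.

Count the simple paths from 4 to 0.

21

4→2→0
4→2→1→5→3→0
4→2→3→0
4→2→7→5→3→0
4→6→2→0
4→6→2→1→5→3→0
4→6→2→3→0
4→6→2→7→5→3→0
... and 13 more.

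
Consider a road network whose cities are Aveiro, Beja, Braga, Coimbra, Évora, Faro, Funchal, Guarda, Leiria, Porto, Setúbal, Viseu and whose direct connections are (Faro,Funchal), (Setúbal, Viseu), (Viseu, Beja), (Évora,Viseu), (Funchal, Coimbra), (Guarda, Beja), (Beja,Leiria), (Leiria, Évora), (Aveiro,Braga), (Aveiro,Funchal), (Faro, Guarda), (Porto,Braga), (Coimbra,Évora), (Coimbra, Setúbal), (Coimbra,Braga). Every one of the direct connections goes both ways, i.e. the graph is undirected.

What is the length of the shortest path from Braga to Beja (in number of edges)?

Distance 0: Braga.
Distance 1: Aveiro, Coimbra, Porto.
Distance 2: Évora, Funchal, Setúbal.
Distance 3: Faro, Leiria, Viseu.
Distance 4: Beja, Guarda — contains Beja.

4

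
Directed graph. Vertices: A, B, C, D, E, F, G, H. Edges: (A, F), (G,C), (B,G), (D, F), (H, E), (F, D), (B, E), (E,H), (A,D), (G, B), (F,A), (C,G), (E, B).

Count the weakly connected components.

From A: component {A, D, F}.
From B: component {B, C, E, G, H}.
That's 2 components.

2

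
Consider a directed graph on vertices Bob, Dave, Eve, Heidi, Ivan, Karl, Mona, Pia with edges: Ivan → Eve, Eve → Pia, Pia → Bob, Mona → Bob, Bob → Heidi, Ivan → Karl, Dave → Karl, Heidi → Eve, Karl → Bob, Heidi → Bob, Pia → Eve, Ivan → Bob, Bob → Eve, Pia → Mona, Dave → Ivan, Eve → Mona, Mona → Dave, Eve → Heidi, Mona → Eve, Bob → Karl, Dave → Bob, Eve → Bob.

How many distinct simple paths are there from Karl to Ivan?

Karl→Bob→Eve→Mona→Dave→Ivan
Karl→Bob→Eve→Pia→Mona→Dave→Ivan
Karl→Bob→Heidi→Eve→Mona→Dave→Ivan
Karl→Bob→Heidi→Eve→Pia→Mona→Dave→Ivan

4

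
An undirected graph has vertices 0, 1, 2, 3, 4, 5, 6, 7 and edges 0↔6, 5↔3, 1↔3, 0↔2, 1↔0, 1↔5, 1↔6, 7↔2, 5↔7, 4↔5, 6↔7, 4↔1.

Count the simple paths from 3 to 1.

3–1
3–5–1
3–5–4–1
3–5–7–2–0–1
3–5–7–2–0–6–1
3–5–7–6–0–1
3–5–7–6–1

7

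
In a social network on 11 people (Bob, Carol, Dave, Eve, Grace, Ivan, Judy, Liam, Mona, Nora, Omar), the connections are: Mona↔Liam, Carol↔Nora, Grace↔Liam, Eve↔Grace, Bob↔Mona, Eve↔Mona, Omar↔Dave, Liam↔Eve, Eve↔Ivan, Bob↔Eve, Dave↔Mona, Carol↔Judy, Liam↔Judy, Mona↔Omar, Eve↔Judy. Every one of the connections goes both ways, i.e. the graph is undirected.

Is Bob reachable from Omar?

Explore from Omar.
Distance 1: reach Dave, Mona.
Distance 2: reach Bob, Eve, Liam.
Found Bob.

Yes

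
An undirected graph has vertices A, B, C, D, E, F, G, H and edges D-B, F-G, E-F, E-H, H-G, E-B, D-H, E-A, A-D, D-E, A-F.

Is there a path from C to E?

C has no edges, so nothing is reachable from it.

No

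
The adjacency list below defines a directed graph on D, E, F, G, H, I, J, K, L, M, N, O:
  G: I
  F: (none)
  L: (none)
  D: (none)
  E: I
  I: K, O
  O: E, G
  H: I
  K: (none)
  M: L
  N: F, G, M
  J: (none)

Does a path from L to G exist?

L has no outgoing edges, so nothing is reachable from it.

No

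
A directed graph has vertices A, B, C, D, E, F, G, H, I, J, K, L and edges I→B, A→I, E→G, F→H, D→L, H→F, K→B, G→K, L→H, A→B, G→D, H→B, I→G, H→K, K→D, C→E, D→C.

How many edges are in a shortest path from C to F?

6

Distance 0: C.
Distance 1: E.
Distance 2: G.
Distance 3: D, K.
Distance 4: B, L.
Distance 5: H.
Distance 6: F — contains F.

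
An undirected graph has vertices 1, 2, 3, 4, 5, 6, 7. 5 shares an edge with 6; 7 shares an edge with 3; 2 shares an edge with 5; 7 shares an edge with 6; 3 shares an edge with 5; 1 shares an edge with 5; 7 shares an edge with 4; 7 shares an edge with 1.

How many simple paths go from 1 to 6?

1–5–3–7–6
1–5–6
1–7–3–5–6
1–7–6

4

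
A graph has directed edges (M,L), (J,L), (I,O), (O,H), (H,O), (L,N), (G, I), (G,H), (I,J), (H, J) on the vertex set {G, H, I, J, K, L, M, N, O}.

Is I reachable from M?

Explore from M.
Distance 1: reach L.
Distance 2: reach N.
The search from M is exhausted; no directed path reaches I.

No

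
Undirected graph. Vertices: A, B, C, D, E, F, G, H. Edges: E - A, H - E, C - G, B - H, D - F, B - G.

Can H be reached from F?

No

Explore from F.
Distance 1: reach D.
The search is exhausted without reaching H; it lies in a different component.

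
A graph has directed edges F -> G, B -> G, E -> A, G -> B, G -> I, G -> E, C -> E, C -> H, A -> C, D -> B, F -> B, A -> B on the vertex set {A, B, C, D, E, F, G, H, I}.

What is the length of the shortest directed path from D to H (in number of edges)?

6

Distance 0: D.
Distance 1: B.
Distance 2: G.
Distance 3: E, I.
Distance 4: A.
Distance 5: C.
Distance 6: H — contains H.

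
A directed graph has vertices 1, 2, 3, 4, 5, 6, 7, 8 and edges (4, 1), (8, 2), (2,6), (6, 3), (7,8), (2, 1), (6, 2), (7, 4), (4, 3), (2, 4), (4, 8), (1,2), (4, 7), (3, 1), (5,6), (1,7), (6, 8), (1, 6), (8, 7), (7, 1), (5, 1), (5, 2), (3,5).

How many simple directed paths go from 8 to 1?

13

8→2→1
8→2→4→1
8→2→4→3→1
8→2→4→3→5→1
8→2→4→7→1
8→2→6→3→1
8→2→6→3→5→1
8→7→1
8→7→4→1
8→7→4→3→1
8→7→4→3→5→1
8→7→4→3→5→2→1
8→7→4→3→5→6→2→1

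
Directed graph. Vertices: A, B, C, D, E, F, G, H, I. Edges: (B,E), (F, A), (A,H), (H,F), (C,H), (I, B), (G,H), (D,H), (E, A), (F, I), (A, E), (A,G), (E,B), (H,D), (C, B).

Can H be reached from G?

Yes

Explore from G.
Distance 1: reach H.
Found H.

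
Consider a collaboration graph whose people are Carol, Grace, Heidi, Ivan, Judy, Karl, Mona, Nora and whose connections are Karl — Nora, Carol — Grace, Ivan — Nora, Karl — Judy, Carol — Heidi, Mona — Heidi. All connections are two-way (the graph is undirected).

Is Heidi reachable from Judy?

Explore from Judy.
Distance 1: reach Karl.
Distance 2: reach Nora.
Distance 3: reach Ivan.
The search is exhausted without reaching Heidi; it lies in a different component.

No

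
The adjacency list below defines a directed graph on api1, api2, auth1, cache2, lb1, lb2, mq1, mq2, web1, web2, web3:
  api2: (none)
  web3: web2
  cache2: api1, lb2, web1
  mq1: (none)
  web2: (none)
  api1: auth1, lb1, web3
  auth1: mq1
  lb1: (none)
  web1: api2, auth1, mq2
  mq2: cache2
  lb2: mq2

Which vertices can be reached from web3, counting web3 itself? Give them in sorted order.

web2, web3

Start at web3.
Its neighbours: web2.
Nothing further is reachable.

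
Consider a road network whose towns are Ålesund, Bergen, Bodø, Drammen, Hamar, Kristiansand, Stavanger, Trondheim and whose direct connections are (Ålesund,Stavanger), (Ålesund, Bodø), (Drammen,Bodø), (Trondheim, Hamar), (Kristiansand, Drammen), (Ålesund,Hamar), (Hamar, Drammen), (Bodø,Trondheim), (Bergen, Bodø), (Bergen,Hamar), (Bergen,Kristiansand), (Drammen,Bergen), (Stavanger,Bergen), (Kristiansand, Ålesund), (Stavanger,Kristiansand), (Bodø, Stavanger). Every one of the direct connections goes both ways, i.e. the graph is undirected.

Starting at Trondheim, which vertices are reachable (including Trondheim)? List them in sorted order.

Ålesund, Bergen, Bodø, Drammen, Hamar, Kristiansand, Stavanger, Trondheim

Start at Trondheim.
Its neighbours: Bodø, Hamar.
Then their neighbours: Ålesund, Bergen, Drammen, Stavanger.
Then next layer: Kristiansand.
Every vertex is now reached.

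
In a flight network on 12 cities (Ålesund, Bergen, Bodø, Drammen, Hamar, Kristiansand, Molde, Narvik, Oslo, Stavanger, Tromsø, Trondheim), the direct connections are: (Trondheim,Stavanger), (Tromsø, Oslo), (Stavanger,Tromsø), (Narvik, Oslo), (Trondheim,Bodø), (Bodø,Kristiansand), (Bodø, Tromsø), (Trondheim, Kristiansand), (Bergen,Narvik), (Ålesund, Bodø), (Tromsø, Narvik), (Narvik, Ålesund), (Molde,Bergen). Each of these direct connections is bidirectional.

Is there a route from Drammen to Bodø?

Drammen has no edges, so nothing is reachable from it.

No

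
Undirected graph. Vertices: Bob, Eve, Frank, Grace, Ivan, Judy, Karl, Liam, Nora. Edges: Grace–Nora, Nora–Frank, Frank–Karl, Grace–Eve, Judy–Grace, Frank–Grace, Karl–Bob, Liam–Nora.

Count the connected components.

From Bob: component {Bob, Eve, Frank, Grace, Judy, Karl, Liam, Nora}.
From Ivan: component {Ivan}.
That's 2 components.

2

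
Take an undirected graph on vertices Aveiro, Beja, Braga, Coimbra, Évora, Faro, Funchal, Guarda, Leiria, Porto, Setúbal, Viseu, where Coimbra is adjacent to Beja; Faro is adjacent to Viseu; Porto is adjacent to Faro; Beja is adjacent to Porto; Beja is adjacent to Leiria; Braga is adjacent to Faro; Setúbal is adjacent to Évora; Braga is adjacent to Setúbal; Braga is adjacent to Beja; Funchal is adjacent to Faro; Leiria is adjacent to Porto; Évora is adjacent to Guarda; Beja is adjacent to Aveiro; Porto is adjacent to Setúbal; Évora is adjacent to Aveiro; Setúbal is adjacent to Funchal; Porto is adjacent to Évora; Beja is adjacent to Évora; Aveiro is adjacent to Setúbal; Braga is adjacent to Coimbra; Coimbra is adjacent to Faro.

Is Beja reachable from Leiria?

Yes

Explore from Leiria.
Distance 1: reach Beja, Porto.
Found Beja.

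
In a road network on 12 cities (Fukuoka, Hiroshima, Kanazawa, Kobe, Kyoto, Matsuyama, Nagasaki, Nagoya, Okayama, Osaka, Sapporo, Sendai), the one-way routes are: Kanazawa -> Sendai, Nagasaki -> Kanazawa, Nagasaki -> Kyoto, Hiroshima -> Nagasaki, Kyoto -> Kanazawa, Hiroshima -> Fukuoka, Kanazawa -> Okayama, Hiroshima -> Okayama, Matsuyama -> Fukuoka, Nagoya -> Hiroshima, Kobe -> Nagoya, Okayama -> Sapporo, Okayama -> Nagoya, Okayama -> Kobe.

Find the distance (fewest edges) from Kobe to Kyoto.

4

Distance 0: Kobe.
Distance 1: Nagoya.
Distance 2: Hiroshima.
Distance 3: Fukuoka, Nagasaki, Okayama.
Distance 4: Kanazawa, Kyoto, Sapporo — contains Kyoto.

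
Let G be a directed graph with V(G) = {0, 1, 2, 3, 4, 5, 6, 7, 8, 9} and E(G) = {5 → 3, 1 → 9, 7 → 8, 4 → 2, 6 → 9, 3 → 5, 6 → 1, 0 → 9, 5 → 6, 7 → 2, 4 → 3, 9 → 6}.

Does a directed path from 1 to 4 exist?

No

Explore from 1.
Distance 1: reach 9.
Distance 2: reach 6.
The search from 1 is exhausted; no directed path reaches 4.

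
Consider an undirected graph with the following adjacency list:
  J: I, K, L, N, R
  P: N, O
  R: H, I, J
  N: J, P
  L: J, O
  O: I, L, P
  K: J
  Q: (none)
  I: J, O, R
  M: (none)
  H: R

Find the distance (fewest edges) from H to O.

Distance 0: H.
Distance 1: R.
Distance 2: I, J.
Distance 3: K, L, N, O — contains O.

3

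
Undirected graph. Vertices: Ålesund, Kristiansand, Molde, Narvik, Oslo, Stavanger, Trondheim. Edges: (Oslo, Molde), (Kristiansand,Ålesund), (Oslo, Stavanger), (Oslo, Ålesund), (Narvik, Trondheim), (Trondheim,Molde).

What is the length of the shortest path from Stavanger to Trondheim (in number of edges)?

3

Distance 0: Stavanger.
Distance 1: Oslo.
Distance 2: Ålesund, Molde.
Distance 3: Kristiansand, Trondheim — contains Trondheim.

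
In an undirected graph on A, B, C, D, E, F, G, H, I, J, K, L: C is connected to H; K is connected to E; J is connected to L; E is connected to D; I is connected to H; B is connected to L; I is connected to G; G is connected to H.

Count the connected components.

From A: component {A}.
From B: component {B, J, L}.
From C: component {C, G, H, I}.
From D: component {D, E, K}.
From F: component {F}.
That's 5 components.

5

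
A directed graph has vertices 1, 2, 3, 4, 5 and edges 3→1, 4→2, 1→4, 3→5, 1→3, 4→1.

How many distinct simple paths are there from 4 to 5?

4→1→3→5

1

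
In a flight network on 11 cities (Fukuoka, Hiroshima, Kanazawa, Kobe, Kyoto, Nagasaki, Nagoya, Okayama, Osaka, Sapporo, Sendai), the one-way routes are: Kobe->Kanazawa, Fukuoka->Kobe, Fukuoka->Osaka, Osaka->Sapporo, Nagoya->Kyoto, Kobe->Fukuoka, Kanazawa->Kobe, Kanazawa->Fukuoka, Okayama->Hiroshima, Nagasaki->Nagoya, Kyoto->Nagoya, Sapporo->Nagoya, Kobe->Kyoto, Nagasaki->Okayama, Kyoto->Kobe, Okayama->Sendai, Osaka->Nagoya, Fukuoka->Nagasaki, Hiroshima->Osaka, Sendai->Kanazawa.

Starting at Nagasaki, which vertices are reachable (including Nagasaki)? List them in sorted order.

Start at Nagasaki.
Its neighbours: Nagoya, Okayama.
Then their neighbours: Hiroshima, Kyoto, Sendai.
Then next layer: Kanazawa, Kobe, Osaka.
Then next layer: Fukuoka, Sapporo.
Every vertex is now reached.

Fukuoka, Hiroshima, Kanazawa, Kobe, Kyoto, Nagasaki, Nagoya, Okayama, Osaka, Sapporo, Sendai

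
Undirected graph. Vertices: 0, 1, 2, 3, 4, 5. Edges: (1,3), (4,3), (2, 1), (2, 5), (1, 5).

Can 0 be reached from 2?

Explore from 2.
Distance 1: reach 1, 5.
Distance 2: reach 3.
Distance 3: reach 4.
The search is exhausted without reaching 0; it lies in a different component.

No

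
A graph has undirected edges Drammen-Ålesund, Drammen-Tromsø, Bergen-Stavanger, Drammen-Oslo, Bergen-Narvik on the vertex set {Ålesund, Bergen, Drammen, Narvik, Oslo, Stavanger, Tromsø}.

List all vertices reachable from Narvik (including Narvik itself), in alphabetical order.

Start at Narvik.
Its neighbours: Bergen.
Then their neighbours: Stavanger.
Nothing further is reachable.

Bergen, Narvik, Stavanger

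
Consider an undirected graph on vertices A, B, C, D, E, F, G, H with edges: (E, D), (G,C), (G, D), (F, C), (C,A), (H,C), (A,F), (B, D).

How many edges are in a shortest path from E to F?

4

Distance 0: E.
Distance 1: D.
Distance 2: B, G.
Distance 3: C.
Distance 4: A, F, H — contains F.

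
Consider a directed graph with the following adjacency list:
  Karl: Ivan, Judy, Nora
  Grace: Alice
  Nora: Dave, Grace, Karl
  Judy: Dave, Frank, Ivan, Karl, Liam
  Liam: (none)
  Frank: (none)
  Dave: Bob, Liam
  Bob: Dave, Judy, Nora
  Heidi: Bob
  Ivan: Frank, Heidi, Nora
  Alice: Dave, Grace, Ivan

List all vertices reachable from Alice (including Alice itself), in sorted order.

Alice, Bob, Dave, Frank, Grace, Heidi, Ivan, Judy, Karl, Liam, Nora

Start at Alice.
Its neighbours: Dave, Grace, Ivan.
Then their neighbours: Bob, Frank, Heidi, Liam, Nora.
Then next layer: Judy, Karl.
Every vertex is now reached.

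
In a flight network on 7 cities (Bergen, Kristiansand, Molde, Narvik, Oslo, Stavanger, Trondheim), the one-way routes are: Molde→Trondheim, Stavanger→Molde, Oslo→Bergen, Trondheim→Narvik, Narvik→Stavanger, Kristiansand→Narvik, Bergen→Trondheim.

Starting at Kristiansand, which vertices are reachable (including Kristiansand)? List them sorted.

Start at Kristiansand.
Its neighbours: Narvik.
Then their neighbours: Stavanger.
Then next layer: Molde.
Then next layer: Trondheim.
Nothing further is reachable.

Kristiansand, Molde, Narvik, Stavanger, Trondheim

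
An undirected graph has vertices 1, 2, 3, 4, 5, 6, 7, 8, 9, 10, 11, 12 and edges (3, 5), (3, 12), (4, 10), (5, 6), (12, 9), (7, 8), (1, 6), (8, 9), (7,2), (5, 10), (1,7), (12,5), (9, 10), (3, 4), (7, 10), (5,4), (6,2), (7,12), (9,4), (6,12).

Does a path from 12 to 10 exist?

Yes

Explore from 12.
Distance 1: reach 3, 5, 6, 7, 9.
Distance 2: reach 1, 2, 4, 8, 10.
Found 10.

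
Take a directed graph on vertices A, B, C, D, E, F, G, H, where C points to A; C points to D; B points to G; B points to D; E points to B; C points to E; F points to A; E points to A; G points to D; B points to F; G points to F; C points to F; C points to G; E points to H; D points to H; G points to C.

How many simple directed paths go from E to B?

E→B

1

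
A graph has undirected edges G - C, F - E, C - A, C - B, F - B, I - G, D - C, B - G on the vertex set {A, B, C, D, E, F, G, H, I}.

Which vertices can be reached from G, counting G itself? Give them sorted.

A, B, C, D, E, F, G, I

Start at G.
Its neighbours: B, C, I.
Then their neighbours: A, D, F.
Then next layer: E.
Nothing further is reachable.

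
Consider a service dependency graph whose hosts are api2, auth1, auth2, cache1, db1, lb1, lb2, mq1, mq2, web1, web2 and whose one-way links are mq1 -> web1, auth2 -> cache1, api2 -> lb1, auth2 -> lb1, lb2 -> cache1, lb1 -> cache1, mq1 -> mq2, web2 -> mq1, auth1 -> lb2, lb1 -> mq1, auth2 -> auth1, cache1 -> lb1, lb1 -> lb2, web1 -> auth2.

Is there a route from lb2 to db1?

Explore from lb2.
Distance 1: reach cache1.
Distance 2: reach lb1.
Distance 3: reach mq1.
Distance 4: reach mq2, web1.
Distance 5: reach auth2.
Distance 6: reach auth1.
The search from lb2 is exhausted; no directed path reaches db1.

No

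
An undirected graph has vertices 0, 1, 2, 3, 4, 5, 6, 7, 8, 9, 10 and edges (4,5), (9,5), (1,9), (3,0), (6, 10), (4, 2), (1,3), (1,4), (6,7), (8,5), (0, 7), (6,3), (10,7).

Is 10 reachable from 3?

Explore from 3.
Distance 1: reach 0, 1, 6.
Distance 2: reach 4, 7, 9, 10.
Found 10.

Yes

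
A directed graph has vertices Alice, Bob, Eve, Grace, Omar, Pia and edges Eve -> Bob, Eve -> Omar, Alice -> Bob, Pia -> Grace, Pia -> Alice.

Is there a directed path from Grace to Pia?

No

Grace has no outgoing edges, so nothing is reachable from it.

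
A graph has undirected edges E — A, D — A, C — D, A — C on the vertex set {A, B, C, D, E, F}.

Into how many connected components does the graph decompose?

3

From A: component {A, C, D, E}.
From B: component {B}.
From F: component {F}.
That's 3 components.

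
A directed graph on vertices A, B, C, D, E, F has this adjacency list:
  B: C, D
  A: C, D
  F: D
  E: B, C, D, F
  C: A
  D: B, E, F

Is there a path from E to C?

Yes

Explore from E.
Distance 1: reach B, C, D, F.
Found C.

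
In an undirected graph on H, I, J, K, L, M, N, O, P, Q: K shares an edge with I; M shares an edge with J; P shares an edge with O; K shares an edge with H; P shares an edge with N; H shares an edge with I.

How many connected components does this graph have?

From H: component {H, I, K}.
From J: component {J, M}.
From L: component {L}.
From N: component {N, O, P}.
From Q: component {Q}.
That's 5 components.

5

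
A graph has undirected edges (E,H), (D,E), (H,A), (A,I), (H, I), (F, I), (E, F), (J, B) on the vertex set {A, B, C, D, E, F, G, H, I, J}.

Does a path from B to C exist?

No

Explore from B.
Distance 1: reach J.
The search is exhausted without reaching C; it lies in a different component.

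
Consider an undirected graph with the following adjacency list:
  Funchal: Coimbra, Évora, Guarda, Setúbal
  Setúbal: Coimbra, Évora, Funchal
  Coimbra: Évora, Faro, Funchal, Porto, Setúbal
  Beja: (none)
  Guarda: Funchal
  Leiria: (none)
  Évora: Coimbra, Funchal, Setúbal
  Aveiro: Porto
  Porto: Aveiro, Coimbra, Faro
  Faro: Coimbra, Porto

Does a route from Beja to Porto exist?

No

Beja has no edges, so nothing is reachable from it.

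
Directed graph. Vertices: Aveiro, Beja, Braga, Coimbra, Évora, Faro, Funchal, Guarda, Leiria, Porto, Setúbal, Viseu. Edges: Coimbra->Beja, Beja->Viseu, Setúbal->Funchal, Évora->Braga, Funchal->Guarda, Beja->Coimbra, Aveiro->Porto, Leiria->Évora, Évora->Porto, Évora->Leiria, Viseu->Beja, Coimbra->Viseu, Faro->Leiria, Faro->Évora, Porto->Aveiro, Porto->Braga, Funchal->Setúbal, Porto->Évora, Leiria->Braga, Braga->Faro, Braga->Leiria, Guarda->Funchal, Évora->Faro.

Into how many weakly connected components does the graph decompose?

From Aveiro: component {Aveiro, Braga, Évora, Faro, Leiria, Porto}.
From Beja: component {Beja, Coimbra, Viseu}.
From Funchal: component {Funchal, Guarda, Setúbal}.
That's 3 components.

3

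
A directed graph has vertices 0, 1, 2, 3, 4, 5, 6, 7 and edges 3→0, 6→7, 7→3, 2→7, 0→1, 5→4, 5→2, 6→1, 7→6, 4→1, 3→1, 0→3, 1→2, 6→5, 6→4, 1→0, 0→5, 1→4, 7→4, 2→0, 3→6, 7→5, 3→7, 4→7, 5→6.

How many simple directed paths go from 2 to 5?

23

2→0→1→4→7→3→6→5
2→0→1→4→7→5
2→0→1→4→7→6→5
2→0→3→1→4→7→5
2→0→3→1→4→7→6→5
2→0→3→6→1→4→7→5
2→0→3→6→4→7→5
2→0→3→6→5
... and 15 more.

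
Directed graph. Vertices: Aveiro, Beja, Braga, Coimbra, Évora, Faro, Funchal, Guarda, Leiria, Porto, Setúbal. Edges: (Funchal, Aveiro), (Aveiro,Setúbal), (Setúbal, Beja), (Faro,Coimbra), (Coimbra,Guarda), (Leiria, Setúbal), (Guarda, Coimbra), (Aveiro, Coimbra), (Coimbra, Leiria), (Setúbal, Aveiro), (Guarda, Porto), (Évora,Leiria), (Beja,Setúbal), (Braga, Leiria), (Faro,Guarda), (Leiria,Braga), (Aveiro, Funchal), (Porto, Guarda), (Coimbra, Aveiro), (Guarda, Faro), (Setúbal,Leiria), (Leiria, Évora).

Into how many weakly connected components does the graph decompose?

1

From Aveiro: component {Aveiro, Beja, Braga, Coimbra, Évora, Faro, Funchal, Guarda, Leiria, Porto, Setúbal}.
That's 1 component.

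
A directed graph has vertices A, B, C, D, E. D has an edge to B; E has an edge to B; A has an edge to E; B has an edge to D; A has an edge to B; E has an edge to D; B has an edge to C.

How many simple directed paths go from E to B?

2

E→B
E→D→B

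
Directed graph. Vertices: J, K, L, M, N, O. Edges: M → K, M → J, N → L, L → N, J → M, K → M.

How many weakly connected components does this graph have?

From J: component {J, K, M}.
From L: component {L, N}.
From O: component {O}.
That's 3 components.

3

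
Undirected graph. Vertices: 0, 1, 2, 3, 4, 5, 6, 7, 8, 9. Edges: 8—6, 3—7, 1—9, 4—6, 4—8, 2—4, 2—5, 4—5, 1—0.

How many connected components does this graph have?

From 0: component {0, 1, 9}.
From 2: component {2, 4, 5, 6, 8}.
From 3: component {3, 7}.
That's 3 components.

3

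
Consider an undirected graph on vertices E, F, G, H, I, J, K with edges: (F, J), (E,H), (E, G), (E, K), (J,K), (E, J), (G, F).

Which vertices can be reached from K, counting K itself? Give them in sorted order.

Start at K.
Its neighbours: E, J.
Then their neighbours: F, G, H.
Nothing further is reachable.

E, F, G, H, J, K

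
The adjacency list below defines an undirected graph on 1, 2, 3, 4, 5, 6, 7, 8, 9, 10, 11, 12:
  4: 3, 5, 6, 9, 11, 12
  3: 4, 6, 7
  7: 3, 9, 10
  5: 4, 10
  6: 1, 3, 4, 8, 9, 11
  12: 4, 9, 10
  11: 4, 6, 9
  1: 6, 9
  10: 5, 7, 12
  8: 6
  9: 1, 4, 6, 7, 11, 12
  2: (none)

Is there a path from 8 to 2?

Explore from 8.
Distance 1: reach 6.
Distance 2: reach 1, 3, 4, 9, 11.
Distance 3: reach 5, 7, 12.
Distance 4: reach 10.
The search is exhausted without reaching 2; it lies in a different component.

No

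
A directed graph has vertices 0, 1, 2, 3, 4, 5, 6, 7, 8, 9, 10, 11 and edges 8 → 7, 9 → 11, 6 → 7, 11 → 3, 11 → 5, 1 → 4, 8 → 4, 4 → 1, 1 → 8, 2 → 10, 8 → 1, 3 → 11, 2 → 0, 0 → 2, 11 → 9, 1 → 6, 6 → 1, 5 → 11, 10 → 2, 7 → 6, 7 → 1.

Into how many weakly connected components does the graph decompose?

From 0: component {0, 2, 10}.
From 1: component {1, 4, 6, 7, 8}.
From 3: component {3, 5, 9, 11}.
That's 3 components.

3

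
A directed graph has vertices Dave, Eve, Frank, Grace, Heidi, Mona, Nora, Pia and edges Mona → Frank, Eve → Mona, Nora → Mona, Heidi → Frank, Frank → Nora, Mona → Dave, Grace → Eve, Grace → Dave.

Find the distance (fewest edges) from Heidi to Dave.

Distance 0: Heidi.
Distance 1: Frank.
Distance 2: Nora.
Distance 3: Mona.
Distance 4: Dave — contains Dave.

4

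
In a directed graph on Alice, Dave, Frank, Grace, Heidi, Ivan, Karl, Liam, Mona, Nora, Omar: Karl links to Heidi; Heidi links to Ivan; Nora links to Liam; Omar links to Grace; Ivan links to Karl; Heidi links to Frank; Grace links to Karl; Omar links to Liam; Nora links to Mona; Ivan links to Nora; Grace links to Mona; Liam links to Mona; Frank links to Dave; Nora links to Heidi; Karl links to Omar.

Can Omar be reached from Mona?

Mona has no outgoing edges, so nothing is reachable from it.

No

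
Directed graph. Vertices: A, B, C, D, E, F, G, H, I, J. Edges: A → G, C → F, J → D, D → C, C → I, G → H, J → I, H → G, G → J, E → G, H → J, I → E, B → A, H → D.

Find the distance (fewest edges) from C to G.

3

Distance 0: C.
Distance 1: F, I.
Distance 2: E.
Distance 3: G — contains G.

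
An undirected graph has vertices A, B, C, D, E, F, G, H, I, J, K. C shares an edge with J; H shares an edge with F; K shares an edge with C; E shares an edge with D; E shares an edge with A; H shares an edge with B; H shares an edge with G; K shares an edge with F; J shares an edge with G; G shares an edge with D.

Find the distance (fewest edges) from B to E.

Distance 0: B.
Distance 1: H.
Distance 2: F, G.
Distance 3: D, J, K.
Distance 4: C, E — contains E.

4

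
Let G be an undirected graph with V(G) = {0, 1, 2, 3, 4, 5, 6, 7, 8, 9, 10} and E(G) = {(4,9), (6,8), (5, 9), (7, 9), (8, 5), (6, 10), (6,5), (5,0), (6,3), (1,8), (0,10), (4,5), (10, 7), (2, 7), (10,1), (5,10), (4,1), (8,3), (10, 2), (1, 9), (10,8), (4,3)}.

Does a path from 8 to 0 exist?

Explore from 8.
Distance 1: reach 1, 3, 5, 6, 10.
Distance 2: reach 0, 2, 4, 7, 9.
Found 0.

Yes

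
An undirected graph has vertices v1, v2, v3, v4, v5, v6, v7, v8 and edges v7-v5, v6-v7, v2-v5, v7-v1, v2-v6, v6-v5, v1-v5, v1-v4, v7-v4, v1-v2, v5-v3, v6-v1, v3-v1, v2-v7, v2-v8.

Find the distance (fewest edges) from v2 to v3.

Distance 0: v2.
Distance 1: v1, v5, v6, v7, v8.
Distance 2: v3, v4 — contains v3.

2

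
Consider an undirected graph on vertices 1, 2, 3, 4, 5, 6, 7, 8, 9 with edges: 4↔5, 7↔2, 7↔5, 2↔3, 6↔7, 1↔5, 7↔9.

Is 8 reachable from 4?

No

Explore from 4.
Distance 1: reach 5.
Distance 2: reach 1, 7.
Distance 3: reach 2, 6, 9.
Distance 4: reach 3.
The search is exhausted without reaching 8; it lies in a different component.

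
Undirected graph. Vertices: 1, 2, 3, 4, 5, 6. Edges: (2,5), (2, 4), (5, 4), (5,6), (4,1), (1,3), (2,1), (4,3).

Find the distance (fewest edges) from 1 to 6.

Distance 0: 1.
Distance 1: 2, 3, 4.
Distance 2: 5.
Distance 3: 6 — contains 6.

3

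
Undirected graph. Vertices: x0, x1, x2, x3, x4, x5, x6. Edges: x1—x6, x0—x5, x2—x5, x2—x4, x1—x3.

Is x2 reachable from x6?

Explore from x6.
Distance 1: reach x1.
Distance 2: reach x3.
The search is exhausted without reaching x2; it lies in a different component.

No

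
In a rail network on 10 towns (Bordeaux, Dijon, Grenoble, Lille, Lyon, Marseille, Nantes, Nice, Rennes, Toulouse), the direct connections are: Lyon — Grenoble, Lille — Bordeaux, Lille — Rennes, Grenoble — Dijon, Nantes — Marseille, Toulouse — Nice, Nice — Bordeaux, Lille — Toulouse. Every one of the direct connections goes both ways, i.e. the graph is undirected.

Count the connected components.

3

From Bordeaux: component {Bordeaux, Lille, Nice, Rennes, Toulouse}.
From Dijon: component {Dijon, Grenoble, Lyon}.
From Marseille: component {Marseille, Nantes}.
That's 3 components.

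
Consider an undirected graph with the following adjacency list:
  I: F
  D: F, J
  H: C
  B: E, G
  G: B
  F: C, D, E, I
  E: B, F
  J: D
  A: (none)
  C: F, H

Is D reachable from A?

A has no edges, so nothing is reachable from it.

No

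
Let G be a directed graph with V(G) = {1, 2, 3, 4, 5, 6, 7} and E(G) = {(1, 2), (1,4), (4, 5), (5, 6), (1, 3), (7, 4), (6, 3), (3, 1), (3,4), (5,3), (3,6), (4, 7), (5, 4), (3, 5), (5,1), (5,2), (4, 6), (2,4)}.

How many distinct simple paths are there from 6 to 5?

6→3→1→2→4→5
6→3→1→4→5
6→3→4→5
6→3→5

4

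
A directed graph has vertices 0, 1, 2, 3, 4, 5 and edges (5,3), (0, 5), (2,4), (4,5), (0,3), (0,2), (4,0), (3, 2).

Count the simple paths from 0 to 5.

0→2→4→5
0→3→2→4→5
0→5

3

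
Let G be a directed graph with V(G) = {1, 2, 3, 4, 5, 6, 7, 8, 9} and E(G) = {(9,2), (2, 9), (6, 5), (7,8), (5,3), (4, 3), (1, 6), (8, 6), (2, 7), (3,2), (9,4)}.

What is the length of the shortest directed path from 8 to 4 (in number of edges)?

Distance 0: 8.
Distance 1: 6.
Distance 2: 5.
Distance 3: 3.
Distance 4: 2.
Distance 5: 7, 9.
Distance 6: 4 — contains 4.

6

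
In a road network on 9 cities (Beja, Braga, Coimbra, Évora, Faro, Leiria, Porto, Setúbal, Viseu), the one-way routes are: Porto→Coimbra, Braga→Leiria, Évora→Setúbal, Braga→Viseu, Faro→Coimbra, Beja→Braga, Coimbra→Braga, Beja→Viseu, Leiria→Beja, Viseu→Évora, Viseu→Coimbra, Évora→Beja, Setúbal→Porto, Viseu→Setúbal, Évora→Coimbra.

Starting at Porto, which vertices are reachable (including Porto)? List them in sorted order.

Beja, Braga, Coimbra, Évora, Leiria, Porto, Setúbal, Viseu

Start at Porto.
Its neighbours: Coimbra.
Then their neighbours: Braga.
Then next layer: Leiria, Viseu.
Then next layer: Beja, Évora, Setúbal.
Nothing further is reachable.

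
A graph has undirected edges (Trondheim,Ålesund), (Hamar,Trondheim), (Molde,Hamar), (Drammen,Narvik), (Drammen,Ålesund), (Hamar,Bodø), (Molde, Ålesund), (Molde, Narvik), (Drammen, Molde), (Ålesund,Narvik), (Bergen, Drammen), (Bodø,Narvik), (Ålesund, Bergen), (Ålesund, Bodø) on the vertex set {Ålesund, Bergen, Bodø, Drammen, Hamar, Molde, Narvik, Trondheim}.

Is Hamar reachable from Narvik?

Explore from Narvik.
Distance 1: reach Ålesund, Bodø, Drammen, Molde.
Distance 2: reach Bergen, Hamar, Trondheim.
Found Hamar.

Yes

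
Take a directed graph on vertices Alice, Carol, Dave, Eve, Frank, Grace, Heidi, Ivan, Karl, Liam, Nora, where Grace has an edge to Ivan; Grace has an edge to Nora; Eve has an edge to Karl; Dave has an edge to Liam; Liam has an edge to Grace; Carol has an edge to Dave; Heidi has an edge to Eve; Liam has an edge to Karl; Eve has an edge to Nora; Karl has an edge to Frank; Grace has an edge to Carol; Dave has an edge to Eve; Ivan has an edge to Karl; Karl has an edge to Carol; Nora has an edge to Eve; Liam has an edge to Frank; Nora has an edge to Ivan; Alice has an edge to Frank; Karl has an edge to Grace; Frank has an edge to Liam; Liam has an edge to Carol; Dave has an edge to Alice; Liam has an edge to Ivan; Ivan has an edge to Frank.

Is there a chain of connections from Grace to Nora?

Yes

Explore from Grace.
Distance 1: reach Carol, Ivan, Nora.
Found Nora.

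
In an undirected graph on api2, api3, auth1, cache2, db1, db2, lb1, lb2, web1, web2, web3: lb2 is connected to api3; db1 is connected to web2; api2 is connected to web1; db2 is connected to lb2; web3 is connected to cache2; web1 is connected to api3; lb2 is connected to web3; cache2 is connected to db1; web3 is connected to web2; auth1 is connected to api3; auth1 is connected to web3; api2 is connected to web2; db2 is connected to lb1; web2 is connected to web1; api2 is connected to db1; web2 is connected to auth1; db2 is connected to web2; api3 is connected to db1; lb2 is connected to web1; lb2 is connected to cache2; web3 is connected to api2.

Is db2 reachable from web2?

Explore from web2.
Distance 1: reach api2, auth1, db1, db2, web1, web3.
Found db2.

Yes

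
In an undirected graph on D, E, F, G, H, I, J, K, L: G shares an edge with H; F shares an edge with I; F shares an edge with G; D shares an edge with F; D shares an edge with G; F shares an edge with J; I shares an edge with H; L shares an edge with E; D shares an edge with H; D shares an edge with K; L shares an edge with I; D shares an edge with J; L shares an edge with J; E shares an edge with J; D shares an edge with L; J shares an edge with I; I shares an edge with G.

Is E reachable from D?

Explore from D.
Distance 1: reach F, G, H, J, K, L.
Distance 2: reach E, I.
Found E.

Yes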